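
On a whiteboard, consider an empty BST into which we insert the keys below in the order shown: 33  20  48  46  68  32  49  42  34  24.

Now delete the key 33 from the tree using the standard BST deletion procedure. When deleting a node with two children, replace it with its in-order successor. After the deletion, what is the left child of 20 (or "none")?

none

Insert 33: tree is empty, so 33 becomes the root.
Insert 20: 20 < 33 → go left. Place as left child of 33.
Insert 48: 48 > 33 → go right. Place as right child of 33.
Insert 46: 46 > 33 → go right; 46 < 48 → go left. Place as left child of 48.
Insert 68: 68 > 33 → go right; 68 > 48 → go right. Place as right child of 48.
Insert 32: 32 < 33 → go left; 32 > 20 → go right. Place as right child of 20.
Insert 49: 49 > 33 → go right; 49 > 48 → go right; 49 < 68 → go left. Place as left child of 68.
Insert 42: 42 > 33 → go right; 42 < 48 → go left; 42 < 46 → go left. Place as left child of 46.
Insert 34: 34 > 33 → go right; 34 < 48 → go left; 34 < 46 → go left; 34 < 42 → go left. Place as left child of 42.
Insert 24: 24 < 33 → go left; 24 > 20 → go right; 24 < 32 → go left. Place as left child of 32.

Delete 33 (two children — replace with in-order successor).
After deletion, 20's left child: none.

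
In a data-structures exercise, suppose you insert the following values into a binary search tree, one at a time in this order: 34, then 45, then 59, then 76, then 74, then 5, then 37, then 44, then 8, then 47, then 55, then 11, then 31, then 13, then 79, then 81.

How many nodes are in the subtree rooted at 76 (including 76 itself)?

4

Insert 34: tree is empty, so 34 becomes the root.
Insert 45: 45 > 34 → go right. Place as right child of 34.
Insert 59: 59 > 34 → go right; 59 > 45 → go right. Place as right child of 45.
Insert 76: 76 > 34 → go right; 76 > 45 → go right; 76 > 59 → go right. Place as right child of 59.
Insert 74: 74 > 34 → go right; 74 > 45 → go right; 74 > 59 → go right; 74 < 76 → go left. Place as left child of 76.
Insert 5: 5 < 34 → go left. Place as left child of 34.
Insert 37: 37 > 34 → go right; 37 < 45 → go left. Place as left child of 45.
Insert 44: 44 > 34 → go right; 44 < 45 → go left; 44 > 37 → go right. Place as right child of 37.
Insert 8: 8 < 34 → go left; 8 > 5 → go right. Place as right child of 5.
Insert 47: 47 > 34 → go right; 47 > 45 → go right; 47 < 59 → go left. Place as left child of 59.
Insert 55: 55 > 34 → go right; 55 > 45 → go right; 55 < 59 → go left; 55 > 47 → go right. Place as right child of 47.
Insert 11: 11 < 34 → go left; 11 > 5 → go right; 11 > 8 → go right. Place as right child of 8.
Insert 31: 31 < 34 → go left; 31 > 5 → go right; 31 > 8 → go right; 31 > 11 → go right. Place as right child of 11.
Insert 13: 13 < 34 → go left; 13 > 5 → go right; 13 > 8 → go right; 13 > 11 → go right; 13 < 31 → go left. Place as left child of 31.
Insert 79: 79 > 34 → go right; 79 > 45 → go right; 79 > 59 → go right; 79 > 76 → go right. Place as right child of 76.
Insert 81: 81 > 34 → go right; 81 > 45 → go right; 81 > 59 → go right; 81 > 76 → go right; 81 > 79 → go right. Place as right child of 79.

Subtree rooted at 76 contains: 76, 74, 79, 81 — 4 nodes.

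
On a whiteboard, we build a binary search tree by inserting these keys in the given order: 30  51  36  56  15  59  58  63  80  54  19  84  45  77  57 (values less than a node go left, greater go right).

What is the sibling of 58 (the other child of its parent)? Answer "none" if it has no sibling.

63

Insert 30: tree is empty, so 30 becomes the root.
Insert 51: 51 > 30 → go right. Place as right child of 30.
Insert 36: 36 > 30 → go right; 36 < 51 → go left. Place as left child of 51.
Insert 56: 56 > 30 → go right; 56 > 51 → go right. Place as right child of 51.
Insert 15: 15 < 30 → go left. Place as left child of 30.
Insert 59: 59 > 30 → go right; 59 > 51 → go right; 59 > 56 → go right. Place as right child of 56.
Insert 58: 58 > 30 → go right; 58 > 51 → go right; 58 > 56 → go right; 58 < 59 → go left. Place as left child of 59.
Insert 63: 63 > 30 → go right; 63 > 51 → go right; 63 > 56 → go right; 63 > 59 → go right. Place as right child of 59.
Insert 80: 80 > 30 → go right; 80 > 51 → go right; 80 > 56 → go right; 80 > 59 → go right; 80 > 63 → go right. Place as right child of 63.
Insert 54: 54 > 30 → go right; 54 > 51 → go right; 54 < 56 → go left. Place as left child of 56.
Insert 19: 19 < 30 → go left; 19 > 15 → go right. Place as right child of 15.
Insert 84: 84 > 30 → go right; 84 > 51 → go right; 84 > 56 → go right; 84 > 59 → go right; 84 > 63 → go right; 84 > 80 → go right. Place as right child of 80.
Insert 45: 45 > 30 → go right; 45 < 51 → go left; 45 > 36 → go right. Place as right child of 36.
Insert 77: 77 > 30 → go right; 77 > 51 → go right; 77 > 56 → go right; 77 > 59 → go right; 77 > 63 → go right; 77 < 80 → go left. Place as left child of 80.
Insert 57: 57 > 30 → go right; 57 > 51 → go right; 57 > 56 → go right; 57 < 59 → go left; 57 < 58 → go left. Place as left child of 58.

58's parent is 59; the other child of 59 is 63.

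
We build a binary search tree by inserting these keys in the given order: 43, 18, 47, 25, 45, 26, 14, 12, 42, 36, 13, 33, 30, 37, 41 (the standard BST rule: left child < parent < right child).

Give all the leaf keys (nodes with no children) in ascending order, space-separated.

43: root
18: left child of 43 (depth 1)
47: right child of 43 (depth 1)
25: right child of 18 (depth 2)
45: left child of 47 (depth 2)
26: right child of 25 (depth 3)
14: left child of 18 (depth 2)
12: left child of 14 (depth 3)
42: right child of 26 (depth 4)
36: left child of 42 (depth 5)
13: right child of 12 (depth 4)
33: left child of 36 (depth 6)
30: left child of 33 (depth 7)
37: right child of 36 (depth 6)
41: right child of 37 (depth 7)

13 30 41 45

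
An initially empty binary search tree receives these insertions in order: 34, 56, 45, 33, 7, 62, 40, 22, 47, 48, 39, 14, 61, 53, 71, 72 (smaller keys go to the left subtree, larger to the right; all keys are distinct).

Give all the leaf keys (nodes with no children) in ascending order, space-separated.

14 39 53 61 72

34: root
56: right child of 34 (depth 1)
45: left child of 56 (depth 2)
33: left child of 34 (depth 1)
7: left child of 33 (depth 2)
62: right child of 56 (depth 2)
40: left child of 45 (depth 3)
22: right child of 7 (depth 3)
47: right child of 45 (depth 3)
48: right child of 47 (depth 4)
39: left child of 40 (depth 4)
14: left child of 22 (depth 4)
61: left child of 62 (depth 3)
53: right child of 48 (depth 5)
71: right child of 62 (depth 3)
72: right child of 71 (depth 4)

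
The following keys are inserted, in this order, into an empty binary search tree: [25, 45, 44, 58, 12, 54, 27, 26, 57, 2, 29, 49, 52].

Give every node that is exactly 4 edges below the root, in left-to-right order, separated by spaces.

Insert 25: tree is empty, so 25 becomes the root.
Insert 45: 45 > 25 → go right. Place as right child of 25.
Insert 44: 44 > 25 → go right; 44 < 45 → go left. Place as left child of 45.
Insert 58: 58 > 25 → go right; 58 > 45 → go right. Place as right child of 45.
Insert 12: 12 < 25 → go left. Place as left child of 25.
Insert 54: 54 > 25 → go right; 54 > 45 → go right; 54 < 58 → go left. Place as left child of 58.
Insert 27: 27 > 25 → go right; 27 < 45 → go left; 27 < 44 → go left. Place as left child of 44.
Insert 26: 26 > 25 → go right; 26 < 45 → go left; 26 < 44 → go left; 26 < 27 → go left. Place as left child of 27.
Insert 57: 57 > 25 → go right; 57 > 45 → go right; 57 < 58 → go left; 57 > 54 → go right. Place as right child of 54.
Insert 2: 2 < 25 → go left; 2 < 12 → go left. Place as left child of 12.
Insert 29: 29 > 25 → go right; 29 < 45 → go left; 29 < 44 → go left; 29 > 27 → go right. Place as right child of 27.
Insert 49: 49 > 25 → go right; 49 > 45 → go right; 49 < 58 → go left; 49 < 54 → go left. Place as left child of 54.
Insert 52: 52 > 25 → go right; 52 > 45 → go right; 52 < 58 → go left; 52 < 54 → go left; 52 > 49 → go right. Place as right child of 49.

26 29 49 57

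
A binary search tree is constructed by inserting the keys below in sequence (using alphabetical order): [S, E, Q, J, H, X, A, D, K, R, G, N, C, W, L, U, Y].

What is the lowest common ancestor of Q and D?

E

Resulting structure (node: left, right):
  S: L=E, R=X
  E: L=A, R=Q
  Q: L=J, R=R
  J: L=H, R=K
  H: L=G, R=–
  X: L=W, R=Y
  A: L=–, R=D
  D: L=C, R=–
  K: L=–, R=N
  R: L=–, R=–
  G: L=–, R=–
  N: L=L, R=–
  C: L=–, R=–
  W: L=U, R=–
  L: L=–, R=–
  U: L=–, R=–
  Y: L=–, R=–

Path to Q: S → E → Q
Path to D: S → E → A → D
The paths share a prefix ending at E, then split left and right.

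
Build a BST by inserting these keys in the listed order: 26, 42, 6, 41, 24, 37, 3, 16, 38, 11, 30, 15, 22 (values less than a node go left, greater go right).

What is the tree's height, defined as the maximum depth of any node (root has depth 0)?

Resulting structure (node: left, right):
  26: L=6, R=42
  42: L=41, R=–
  6: L=3, R=24
  41: L=37, R=–
  24: L=16, R=–
  37: L=30, R=38
  3: L=–, R=–
  16: L=11, R=22
  38: L=–, R=–
  11: L=–, R=15
  30: L=–, R=–
  15: L=–, R=–
  22: L=–, R=–

The deepest node is 15 at depth 5.

5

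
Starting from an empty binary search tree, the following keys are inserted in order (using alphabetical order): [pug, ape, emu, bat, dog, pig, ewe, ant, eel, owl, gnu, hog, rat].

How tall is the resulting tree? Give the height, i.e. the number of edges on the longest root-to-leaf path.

Insert pug: tree is empty, so pug becomes the root.
Insert ape: ape < pug → go left. Place as left child of pug.
Insert emu: emu < pug → go left; emu > ape → go right. Place as right child of ape.
Insert bat: bat < pug → go left; bat > ape → go right; bat < emu → go left. Place as left child of emu.
Insert dog: dog < pug → go left; dog > ape → go right; dog < emu → go left; dog > bat → go right. Place as right child of bat.
Insert pig: pig < pug → go left; pig > ape → go right; pig > emu → go right. Place as right child of emu.
Insert ewe: ewe < pug → go left; ewe > ape → go right; ewe > emu → go right; ewe < pig → go left. Place as left child of pig.
Insert ant: ant < pug → go left; ant < ape → go left. Place as left child of ape.
Insert eel: eel < pug → go left; eel > ape → go right; eel < emu → go left; eel > bat → go right; eel > dog → go right. Place as right child of dog.
Insert owl: owl < pug → go left; owl > ape → go right; owl > emu → go right; owl < pig → go left; owl > ewe → go right. Place as right child of ewe.
Insert gnu: gnu < pug → go left; gnu > ape → go right; gnu > emu → go right; gnu < pig → go left; gnu > ewe → go right; gnu < owl → go left. Place as left child of owl.
Insert hog: hog < pug → go left; hog > ape → go right; hog > emu → go right; hog < pig → go left; hog > ewe → go right; hog < owl → go left; hog > gnu → go right. Place as right child of gnu.
Insert rat: rat > pug → go right. Place as right child of pug.

The deepest node is hog at depth 7.

7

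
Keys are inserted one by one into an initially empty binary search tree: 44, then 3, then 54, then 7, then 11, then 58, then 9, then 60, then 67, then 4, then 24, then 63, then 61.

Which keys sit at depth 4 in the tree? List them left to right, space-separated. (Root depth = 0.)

44: root
3: left child of 44 (depth 1)
54: right child of 44 (depth 1)
7: right child of 3 (depth 2)
11: right child of 7 (depth 3)
58: right child of 54 (depth 2)
9: left child of 11 (depth 4)
60: right child of 58 (depth 3)
67: right child of 60 (depth 4)
4: left child of 7 (depth 3)
24: right child of 11 (depth 4)
63: left child of 67 (depth 5)
61: left child of 63 (depth 6)

9 24 67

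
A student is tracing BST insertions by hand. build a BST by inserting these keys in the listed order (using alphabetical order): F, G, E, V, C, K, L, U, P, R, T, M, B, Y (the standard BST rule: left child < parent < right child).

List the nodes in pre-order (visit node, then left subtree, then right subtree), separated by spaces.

F E C B G V K L U P M R T Y

F: root
G: right child of F (depth 1)
E: left child of F (depth 1)
V: right child of G (depth 2)
C: left child of E (depth 2)
K: left child of V (depth 3)
L: right child of K (depth 4)
U: right child of L (depth 5)
P: left child of U (depth 6)
R: right child of P (depth 7)
T: right child of R (depth 8)
M: left child of P (depth 7)
B: left child of C (depth 3)
Y: right child of V (depth 3)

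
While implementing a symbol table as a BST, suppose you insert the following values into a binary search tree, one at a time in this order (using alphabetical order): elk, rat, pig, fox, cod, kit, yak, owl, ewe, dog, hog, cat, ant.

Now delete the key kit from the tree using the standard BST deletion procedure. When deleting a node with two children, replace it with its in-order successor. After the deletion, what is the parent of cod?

elk: root
rat: right child of elk (depth 1)
pig: left child of rat (depth 2)
fox: left child of pig (depth 3)
cod: left child of elk (depth 1)
kit: right child of fox (depth 4)
yak: right child of rat (depth 2)
owl: right child of kit (depth 5)
ewe: left child of fox (depth 4)
dog: right child of cod (depth 2)
hog: left child of kit (depth 5)
cat: left child of cod (depth 2)
ant: left child of cat (depth 3)

Delete kit (two children — replace with in-order successor).
After deletion, cod's parent is elk.

elk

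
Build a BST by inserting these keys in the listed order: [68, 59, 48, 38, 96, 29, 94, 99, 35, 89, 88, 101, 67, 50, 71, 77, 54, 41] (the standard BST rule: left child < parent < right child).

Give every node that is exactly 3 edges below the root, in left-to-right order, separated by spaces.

38 50 89 101

68: root
59: left child of 68 (depth 1)
48: left child of 59 (depth 2)
38: left child of 48 (depth 3)
96: right child of 68 (depth 1)
29: left child of 38 (depth 4)
94: left child of 96 (depth 2)
99: right child of 96 (depth 2)
35: right child of 29 (depth 5)
89: left child of 94 (depth 3)
88: left child of 89 (depth 4)
101: right child of 99 (depth 3)
67: right child of 59 (depth 2)
50: right child of 48 (depth 3)
71: left child of 88 (depth 5)
77: right child of 71 (depth 6)
54: right child of 50 (depth 4)
41: right child of 38 (depth 4)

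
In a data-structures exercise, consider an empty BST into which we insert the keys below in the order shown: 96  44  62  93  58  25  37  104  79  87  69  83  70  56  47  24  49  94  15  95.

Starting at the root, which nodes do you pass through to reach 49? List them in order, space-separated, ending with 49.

Resulting structure (node: left, right):
  96: L=44, R=104
  44: L=25, R=62
  62: L=58, R=93
  93: L=79, R=94
  58: L=56, R=–
  25: L=24, R=37
  37: L=–, R=–
  104: L=–, R=–
  79: L=69, R=87
  87: L=83, R=–
  69: L=–, R=70
  83: L=–, R=–
  70: L=–, R=–
  56: L=47, R=–
  47: L=–, R=49
  24: L=15, R=–
  49: L=–, R=–
  94: L=–, R=95
  15: L=–, R=–
  95: L=–, R=–

96 44 62 58 56 47 49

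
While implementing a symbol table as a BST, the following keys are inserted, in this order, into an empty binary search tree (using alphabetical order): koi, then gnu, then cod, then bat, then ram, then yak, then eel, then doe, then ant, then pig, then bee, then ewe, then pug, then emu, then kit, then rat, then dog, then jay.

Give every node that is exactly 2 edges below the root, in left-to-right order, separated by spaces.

koi: root
gnu: left child of koi (depth 1)
cod: left child of gnu (depth 2)
bat: left child of cod (depth 3)
ram: right child of koi (depth 1)
yak: right child of ram (depth 2)
eel: right child of cod (depth 3)
doe: left child of eel (depth 4)
ant: left child of bat (depth 4)
pig: left child of ram (depth 2)
bee: right child of bat (depth 4)
ewe: right child of eel (depth 4)
pug: right child of pig (depth 3)
emu: left child of ewe (depth 5)
kit: right child of gnu (depth 2)
rat: left child of yak (depth 3)
dog: right child of doe (depth 5)
jay: left child of kit (depth 3)

cod kit pig yak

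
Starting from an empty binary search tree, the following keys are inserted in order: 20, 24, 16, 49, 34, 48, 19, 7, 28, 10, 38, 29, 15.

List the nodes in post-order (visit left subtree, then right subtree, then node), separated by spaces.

20: root
24: right child of 20 (depth 1)
16: left child of 20 (depth 1)
49: right child of 24 (depth 2)
34: left child of 49 (depth 3)
48: right child of 34 (depth 4)
19: right child of 16 (depth 2)
7: left child of 16 (depth 2)
28: left child of 34 (depth 4)
10: right child of 7 (depth 3)
38: left child of 48 (depth 5)
29: right child of 28 (depth 5)
15: right child of 10 (depth 4)

15 10 7 19 16 29 28 38 48 34 49 24 20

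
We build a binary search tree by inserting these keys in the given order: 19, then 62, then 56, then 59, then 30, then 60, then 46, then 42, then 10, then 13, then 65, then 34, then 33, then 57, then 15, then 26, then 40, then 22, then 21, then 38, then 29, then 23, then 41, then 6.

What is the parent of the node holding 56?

62

19: root
62: right child of 19 (depth 1)
56: left child of 62 (depth 2)
59: right child of 56 (depth 3)
30: left child of 56 (depth 3)
60: right child of 59 (depth 4)
46: right child of 30 (depth 4)
42: left child of 46 (depth 5)
10: left child of 19 (depth 1)
13: right child of 10 (depth 2)
65: right child of 62 (depth 2)
34: left child of 42 (depth 6)
33: left child of 34 (depth 7)
57: left child of 59 (depth 4)
15: right child of 13 (depth 3)
26: left child of 30 (depth 4)
40: right child of 34 (depth 7)
22: left child of 26 (depth 5)
21: left child of 22 (depth 6)
38: left child of 40 (depth 8)
29: right child of 26 (depth 5)
23: right child of 22 (depth 6)
41: right child of 40 (depth 8)
6: left child of 10 (depth 2)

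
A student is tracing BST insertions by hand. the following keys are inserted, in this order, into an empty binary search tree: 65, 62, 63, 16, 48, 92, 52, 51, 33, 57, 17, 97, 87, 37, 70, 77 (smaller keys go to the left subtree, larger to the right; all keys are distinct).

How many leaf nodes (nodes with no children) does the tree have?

Insert 65: tree is empty, so 65 becomes the root.
Insert 62: 62 < 65 → go left. Place as left child of 65.
Insert 63: 63 < 65 → go left; 63 > 62 → go right. Place as right child of 62.
Insert 16: 16 < 65 → go left; 16 < 62 → go left. Place as left child of 62.
Insert 48: 48 < 65 → go left; 48 < 62 → go left; 48 > 16 → go right. Place as right child of 16.
Insert 92: 92 > 65 → go right. Place as right child of 65.
Insert 52: 52 < 65 → go left; 52 < 62 → go left; 52 > 16 → go right; 52 > 48 → go right. Place as right child of 48.
Insert 51: 51 < 65 → go left; 51 < 62 → go left; 51 > 16 → go right; 51 > 48 → go right; 51 < 52 → go left. Place as left child of 52.
Insert 33: 33 < 65 → go left; 33 < 62 → go left; 33 > 16 → go right; 33 < 48 → go left. Place as left child of 48.
Insert 57: 57 < 65 → go left; 57 < 62 → go left; 57 > 16 → go right; 57 > 48 → go right; 57 > 52 → go right. Place as right child of 52.
Insert 17: 17 < 65 → go left; 17 < 62 → go left; 17 > 16 → go right; 17 < 48 → go left; 17 < 33 → go left. Place as left child of 33.
Insert 97: 97 > 65 → go right; 97 > 92 → go right. Place as right child of 92.
Insert 87: 87 > 65 → go right; 87 < 92 → go left. Place as left child of 92.
Insert 37: 37 < 65 → go left; 37 < 62 → go left; 37 > 16 → go right; 37 < 48 → go left; 37 > 33 → go right. Place as right child of 33.
Insert 70: 70 > 65 → go right; 70 < 92 → go left; 70 < 87 → go left. Place as left child of 87.
Insert 77: 77 > 65 → go right; 77 < 92 → go left; 77 < 87 → go left; 77 > 70 → go right. Place as right child of 70.

Leaves: 17, 37, 51, 57, 63, 77, 97 — 7 in total.

7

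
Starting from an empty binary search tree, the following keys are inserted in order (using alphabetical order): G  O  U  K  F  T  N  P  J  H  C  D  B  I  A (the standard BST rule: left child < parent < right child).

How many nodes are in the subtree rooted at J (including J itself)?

3

Resulting structure (node: left, right):
  G: L=F, R=O
  O: L=K, R=U
  U: L=T, R=–
  K: L=J, R=N
  F: L=C, R=–
  T: L=P, R=–
  N: L=–, R=–
  P: L=–, R=–
  J: L=H, R=–
  H: L=–, R=I
  C: L=B, R=D
  D: L=–, R=–
  B: L=A, R=–
  I: L=–, R=–
  A: L=–, R=–

Subtree rooted at J contains: J, H, I — 3 nodes.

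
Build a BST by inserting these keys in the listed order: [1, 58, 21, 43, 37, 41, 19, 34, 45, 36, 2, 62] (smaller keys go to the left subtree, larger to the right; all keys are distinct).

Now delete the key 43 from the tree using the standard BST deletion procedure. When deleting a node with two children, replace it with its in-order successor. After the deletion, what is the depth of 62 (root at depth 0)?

2

Insert 1: tree is empty, so 1 becomes the root.
Insert 58: 58 > 1 → go right. Place as right child of 1.
Insert 21: 21 > 1 → go right; 21 < 58 → go left. Place as left child of 58.
Insert 43: 43 > 1 → go right; 43 < 58 → go left; 43 > 21 → go right. Place as right child of 21.
Insert 37: 37 > 1 → go right; 37 < 58 → go left; 37 > 21 → go right; 37 < 43 → go left. Place as left child of 43.
Insert 41: 41 > 1 → go right; 41 < 58 → go left; 41 > 21 → go right; 41 < 43 → go left; 41 > 37 → go right. Place as right child of 37.
Insert 19: 19 > 1 → go right; 19 < 58 → go left; 19 < 21 → go left. Place as left child of 21.
Insert 34: 34 > 1 → go right; 34 < 58 → go left; 34 > 21 → go right; 34 < 43 → go left; 34 < 37 → go left. Place as left child of 37.
Insert 45: 45 > 1 → go right; 45 < 58 → go left; 45 > 21 → go right; 45 > 43 → go right. Place as right child of 43.
Insert 36: 36 > 1 → go right; 36 < 58 → go left; 36 > 21 → go right; 36 < 43 → go left; 36 < 37 → go left; 36 > 34 → go right. Place as right child of 34.
Insert 2: 2 > 1 → go right; 2 < 58 → go left; 2 < 21 → go left; 2 < 19 → go left. Place as left child of 19.
Insert 62: 62 > 1 → go right; 62 > 58 → go right. Place as right child of 58.

Delete 43 (two children — replace with in-order successor).
After deletion, path to 62: 1 → 58 → 62.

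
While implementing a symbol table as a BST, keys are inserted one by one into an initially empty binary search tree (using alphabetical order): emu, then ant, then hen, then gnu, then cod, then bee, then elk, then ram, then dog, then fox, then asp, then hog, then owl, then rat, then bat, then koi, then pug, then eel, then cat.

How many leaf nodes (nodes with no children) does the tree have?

7

emu: root
ant: left child of emu (depth 1)
hen: right child of emu (depth 1)
gnu: left child of hen (depth 2)
cod: right child of ant (depth 2)
bee: left child of cod (depth 3)
elk: right child of cod (depth 3)
ram: right child of hen (depth 2)
dog: left child of elk (depth 4)
fox: left child of gnu (depth 3)
asp: left child of bee (depth 4)
hog: left child of ram (depth 3)
owl: right child of hog (depth 4)
rat: right child of ram (depth 3)
bat: right child of asp (depth 5)
koi: left child of owl (depth 5)
pug: right child of owl (depth 5)
eel: right child of dog (depth 5)
cat: right child of bee (depth 4)

Leaves: bat, cat, eel, fox, koi, pug, rat — 7 in total.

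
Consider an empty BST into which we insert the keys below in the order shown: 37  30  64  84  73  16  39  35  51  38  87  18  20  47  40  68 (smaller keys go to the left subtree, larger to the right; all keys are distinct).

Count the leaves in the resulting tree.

Insert 37: tree is empty, so 37 becomes the root.
Insert 30: 30 < 37 → go left. Place as left child of 37.
Insert 64: 64 > 37 → go right. Place as right child of 37.
Insert 84: 84 > 37 → go right; 84 > 64 → go right. Place as right child of 64.
Insert 73: 73 > 37 → go right; 73 > 64 → go right; 73 < 84 → go left. Place as left child of 84.
Insert 16: 16 < 37 → go left; 16 < 30 → go left. Place as left child of 30.
Insert 39: 39 > 37 → go right; 39 < 64 → go left. Place as left child of 64.
Insert 35: 35 < 37 → go left; 35 > 30 → go right. Place as right child of 30.
Insert 51: 51 > 37 → go right; 51 < 64 → go left; 51 > 39 → go right. Place as right child of 39.
Insert 38: 38 > 37 → go right; 38 < 64 → go left; 38 < 39 → go left. Place as left child of 39.
Insert 87: 87 > 37 → go right; 87 > 64 → go right; 87 > 84 → go right. Place as right child of 84.
Insert 18: 18 < 37 → go left; 18 < 30 → go left; 18 > 16 → go right. Place as right child of 16.
Insert 20: 20 < 37 → go left; 20 < 30 → go left; 20 > 16 → go right; 20 > 18 → go right. Place as right child of 18.
Insert 47: 47 > 37 → go right; 47 < 64 → go left; 47 > 39 → go right; 47 < 51 → go left. Place as left child of 51.
Insert 40: 40 > 37 → go right; 40 < 64 → go left; 40 > 39 → go right; 40 < 51 → go left; 40 < 47 → go left. Place as left child of 47.
Insert 68: 68 > 37 → go right; 68 > 64 → go right; 68 < 84 → go left; 68 < 73 → go left. Place as left child of 73.

Leaves: 20, 35, 38, 40, 68, 87 — 6 in total.

6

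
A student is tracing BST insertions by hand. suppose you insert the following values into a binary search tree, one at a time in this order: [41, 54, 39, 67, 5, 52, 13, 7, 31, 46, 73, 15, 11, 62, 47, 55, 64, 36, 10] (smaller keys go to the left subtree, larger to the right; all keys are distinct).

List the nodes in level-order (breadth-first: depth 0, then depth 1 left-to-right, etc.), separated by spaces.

Resulting structure (node: left, right):
  41: L=39, R=54
  54: L=52, R=67
  39: L=5, R=–
  67: L=62, R=73
  5: L=–, R=13
  52: L=46, R=–
  13: L=7, R=31
  7: L=–, R=11
  31: L=15, R=36
  46: L=–, R=47
  73: L=–, R=–
  15: L=–, R=–
  11: L=10, R=–
  62: L=55, R=64
  47: L=–, R=–
  55: L=–, R=–
  64: L=–, R=–
  36: L=–, R=–
  10: L=–, R=–

41 39 54 5 52 67 13 46 62 73 7 31 47 55 64 11 15 36 10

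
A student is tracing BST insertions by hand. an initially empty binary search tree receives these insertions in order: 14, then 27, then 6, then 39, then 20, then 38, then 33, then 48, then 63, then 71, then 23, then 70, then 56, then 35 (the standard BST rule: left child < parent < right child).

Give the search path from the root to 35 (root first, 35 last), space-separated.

14: root
27: right child of 14 (depth 1)
6: left child of 14 (depth 1)
39: right child of 27 (depth 2)
20: left child of 27 (depth 2)
38: left child of 39 (depth 3)
33: left child of 38 (depth 4)
48: right child of 39 (depth 3)
63: right child of 48 (depth 4)
71: right child of 63 (depth 5)
23: right child of 20 (depth 3)
70: left child of 71 (depth 6)
56: left child of 63 (depth 5)
35: right child of 33 (depth 5)

14 27 39 38 33 35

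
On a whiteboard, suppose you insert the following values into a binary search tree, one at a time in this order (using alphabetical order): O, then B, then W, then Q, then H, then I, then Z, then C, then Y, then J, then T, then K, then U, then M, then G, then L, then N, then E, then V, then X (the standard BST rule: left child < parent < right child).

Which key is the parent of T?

O: root
B: left child of O (depth 1)
W: right child of O (depth 1)
Q: left child of W (depth 2)
H: right child of B (depth 2)
I: right child of H (depth 3)
Z: right child of W (depth 2)
C: left child of H (depth 3)
Y: left child of Z (depth 3)
J: right child of I (depth 4)
T: right child of Q (depth 3)
K: right child of J (depth 5)
U: right child of T (depth 4)
M: right child of K (depth 6)
G: right child of C (depth 4)
L: left child of M (depth 7)
N: right child of M (depth 7)
E: left child of G (depth 5)
V: right child of U (depth 5)
X: left child of Y (depth 4)

Q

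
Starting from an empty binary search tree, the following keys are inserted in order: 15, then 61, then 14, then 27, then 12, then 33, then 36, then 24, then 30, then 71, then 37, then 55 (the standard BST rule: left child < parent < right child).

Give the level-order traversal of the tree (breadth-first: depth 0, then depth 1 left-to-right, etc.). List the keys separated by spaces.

15 14 61 12 27 71 24 33 30 36 37 55

15: root
61: right child of 15 (depth 1)
14: left child of 15 (depth 1)
27: left child of 61 (depth 2)
12: left child of 14 (depth 2)
33: right child of 27 (depth 3)
36: right child of 33 (depth 4)
24: left child of 27 (depth 3)
30: left child of 33 (depth 4)
71: right child of 61 (depth 2)
37: right child of 36 (depth 5)
55: right child of 37 (depth 6)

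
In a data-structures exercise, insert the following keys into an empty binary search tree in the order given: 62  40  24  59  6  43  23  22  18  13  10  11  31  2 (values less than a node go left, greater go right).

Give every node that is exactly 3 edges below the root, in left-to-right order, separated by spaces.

6 31 43

Resulting structure (node: left, right):
  62: L=40, R=–
  40: L=24, R=59
  24: L=6, R=31
  59: L=43, R=–
  6: L=2, R=23
  43: L=–, R=–
  23: L=22, R=–
  22: L=18, R=–
  18: L=13, R=–
  13: L=10, R=–
  10: L=–, R=11
  11: L=–, R=–
  31: L=–, R=–
  2: L=–, R=–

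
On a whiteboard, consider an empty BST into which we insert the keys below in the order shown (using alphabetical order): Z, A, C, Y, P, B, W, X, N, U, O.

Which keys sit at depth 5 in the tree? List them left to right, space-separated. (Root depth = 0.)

N W

Z: root
A: left child of Z (depth 1)
C: right child of A (depth 2)
Y: right child of C (depth 3)
P: left child of Y (depth 4)
B: left child of C (depth 3)
W: right child of P (depth 5)
X: right child of W (depth 6)
N: left child of P (depth 5)
U: left child of W (depth 6)
O: right child of N (depth 6)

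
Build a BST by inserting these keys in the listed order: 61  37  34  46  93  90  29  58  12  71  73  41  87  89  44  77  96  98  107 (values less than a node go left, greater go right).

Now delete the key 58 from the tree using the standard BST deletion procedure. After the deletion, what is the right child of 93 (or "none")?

Insert 61: tree is empty, so 61 becomes the root.
Insert 37: 37 < 61 → go left. Place as left child of 61.
Insert 34: 34 < 61 → go left; 34 < 37 → go left. Place as left child of 37.
Insert 46: 46 < 61 → go left; 46 > 37 → go right. Place as right child of 37.
Insert 93: 93 > 61 → go right. Place as right child of 61.
Insert 90: 90 > 61 → go right; 90 < 93 → go left. Place as left child of 93.
Insert 29: 29 < 61 → go left; 29 < 37 → go left; 29 < 34 → go left. Place as left child of 34.
Insert 58: 58 < 61 → go left; 58 > 37 → go right; 58 > 46 → go right. Place as right child of 46.
Insert 12: 12 < 61 → go left; 12 < 37 → go left; 12 < 34 → go left; 12 < 29 → go left. Place as left child of 29.
Insert 71: 71 > 61 → go right; 71 < 93 → go left; 71 < 90 → go left. Place as left child of 90.
Insert 73: 73 > 61 → go right; 73 < 93 → go left; 73 < 90 → go left; 73 > 71 → go right. Place as right child of 71.
Insert 41: 41 < 61 → go left; 41 > 37 → go right; 41 < 46 → go left. Place as left child of 46.
Insert 87: 87 > 61 → go right; 87 < 93 → go left; 87 < 90 → go left; 87 > 71 → go right; 87 > 73 → go right. Place as right child of 73.
Insert 89: 89 > 61 → go right; 89 < 93 → go left; 89 < 90 → go left; 89 > 71 → go right; 89 > 73 → go right; 89 > 87 → go right. Place as right child of 87.
Insert 44: 44 < 61 → go left; 44 > 37 → go right; 44 < 46 → go left; 44 > 41 → go right. Place as right child of 41.
Insert 77: 77 > 61 → go right; 77 < 93 → go left; 77 < 90 → go left; 77 > 71 → go right; 77 > 73 → go right; 77 < 87 → go left. Place as left child of 87.
Insert 96: 96 > 61 → go right; 96 > 93 → go right. Place as right child of 93.
Insert 98: 98 > 61 → go right; 98 > 93 → go right; 98 > 96 → go right. Place as right child of 96.
Insert 107: 107 > 61 → go right; 107 > 93 → go right; 107 > 96 → go right; 107 > 98 → go right. Place as right child of 98.

Delete 58 (at most one child — splice it out).
After deletion, 93's right child: 96.

96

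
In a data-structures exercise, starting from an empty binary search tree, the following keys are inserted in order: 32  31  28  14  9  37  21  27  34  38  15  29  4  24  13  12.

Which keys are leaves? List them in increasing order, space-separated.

4 12 15 24 29 34 38

Insert 32: tree is empty, so 32 becomes the root.
Insert 31: 31 < 32 → go left. Place as left child of 32.
Insert 28: 28 < 32 → go left; 28 < 31 → go left. Place as left child of 31.
Insert 14: 14 < 32 → go left; 14 < 31 → go left; 14 < 28 → go left. Place as left child of 28.
Insert 9: 9 < 32 → go left; 9 < 31 → go left; 9 < 28 → go left; 9 < 14 → go left. Place as left child of 14.
Insert 37: 37 > 32 → go right. Place as right child of 32.
Insert 21: 21 < 32 → go left; 21 < 31 → go left; 21 < 28 → go left; 21 > 14 → go right. Place as right child of 14.
Insert 27: 27 < 32 → go left; 27 < 31 → go left; 27 < 28 → go left; 27 > 14 → go right; 27 > 21 → go right. Place as right child of 21.
Insert 34: 34 > 32 → go right; 34 < 37 → go left. Place as left child of 37.
Insert 38: 38 > 32 → go right; 38 > 37 → go right. Place as right child of 37.
Insert 15: 15 < 32 → go left; 15 < 31 → go left; 15 < 28 → go left; 15 > 14 → go right; 15 < 21 → go left. Place as left child of 21.
Insert 29: 29 < 32 → go left; 29 < 31 → go left; 29 > 28 → go right. Place as right child of 28.
Insert 4: 4 < 32 → go left; 4 < 31 → go left; 4 < 28 → go left; 4 < 14 → go left; 4 < 9 → go left. Place as left child of 9.
Insert 24: 24 < 32 → go left; 24 < 31 → go left; 24 < 28 → go left; 24 > 14 → go right; 24 > 21 → go right; 24 < 27 → go left. Place as left child of 27.
Insert 13: 13 < 32 → go left; 13 < 31 → go left; 13 < 28 → go left; 13 < 14 → go left; 13 > 9 → go right. Place as right child of 9.
Insert 12: 12 < 32 → go left; 12 < 31 → go left; 12 < 28 → go left; 12 < 14 → go left; 12 > 9 → go right; 12 < 13 → go left. Place as left child of 13.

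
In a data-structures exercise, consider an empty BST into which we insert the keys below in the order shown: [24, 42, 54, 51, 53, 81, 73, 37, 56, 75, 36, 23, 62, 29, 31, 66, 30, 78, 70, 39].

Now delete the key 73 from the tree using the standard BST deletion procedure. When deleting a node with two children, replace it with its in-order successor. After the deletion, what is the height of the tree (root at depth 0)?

8

Insert 24: tree is empty, so 24 becomes the root.
Insert 42: 42 > 24 → go right. Place as right child of 24.
Insert 54: 54 > 24 → go right; 54 > 42 → go right. Place as right child of 42.
Insert 51: 51 > 24 → go right; 51 > 42 → go right; 51 < 54 → go left. Place as left child of 54.
Insert 53: 53 > 24 → go right; 53 > 42 → go right; 53 < 54 → go left; 53 > 51 → go right. Place as right child of 51.
Insert 81: 81 > 24 → go right; 81 > 42 → go right; 81 > 54 → go right. Place as right child of 54.
Insert 73: 73 > 24 → go right; 73 > 42 → go right; 73 > 54 → go right; 73 < 81 → go left. Place as left child of 81.
Insert 37: 37 > 24 → go right; 37 < 42 → go left. Place as left child of 42.
Insert 56: 56 > 24 → go right; 56 > 42 → go right; 56 > 54 → go right; 56 < 81 → go left; 56 < 73 → go left. Place as left child of 73.
Insert 75: 75 > 24 → go right; 75 > 42 → go right; 75 > 54 → go right; 75 < 81 → go left; 75 > 73 → go right. Place as right child of 73.
Insert 36: 36 > 24 → go right; 36 < 42 → go left; 36 < 37 → go left. Place as left child of 37.
Insert 23: 23 < 24 → go left. Place as left child of 24.
Insert 62: 62 > 24 → go right; 62 > 42 → go right; 62 > 54 → go right; 62 < 81 → go left; 62 < 73 → go left; 62 > 56 → go right. Place as right child of 56.
Insert 29: 29 > 24 → go right; 29 < 42 → go left; 29 < 37 → go left; 29 < 36 → go left. Place as left child of 36.
Insert 31: 31 > 24 → go right; 31 < 42 → go left; 31 < 37 → go left; 31 < 36 → go left; 31 > 29 → go right. Place as right child of 29.
Insert 66: 66 > 24 → go right; 66 > 42 → go right; 66 > 54 → go right; 66 < 81 → go left; 66 < 73 → go left; 66 > 56 → go right; 66 > 62 → go right. Place as right child of 62.
Insert 30: 30 > 24 → go right; 30 < 42 → go left; 30 < 37 → go left; 30 < 36 → go left; 30 > 29 → go right; 30 < 31 → go left. Place as left child of 31.
Insert 78: 78 > 24 → go right; 78 > 42 → go right; 78 > 54 → go right; 78 < 81 → go left; 78 > 73 → go right; 78 > 75 → go right. Place as right child of 75.
Insert 70: 70 > 24 → go right; 70 > 42 → go right; 70 > 54 → go right; 70 < 81 → go left; 70 < 73 → go left; 70 > 56 → go right; 70 > 62 → go right; 70 > 66 → go right. Place as right child of 66.
Insert 39: 39 > 24 → go right; 39 < 42 → go left; 39 > 37 → go right. Place as right child of 37.

Delete 73 (two children — replace with in-order successor).
After deletion, deepest node is 70 at depth 8.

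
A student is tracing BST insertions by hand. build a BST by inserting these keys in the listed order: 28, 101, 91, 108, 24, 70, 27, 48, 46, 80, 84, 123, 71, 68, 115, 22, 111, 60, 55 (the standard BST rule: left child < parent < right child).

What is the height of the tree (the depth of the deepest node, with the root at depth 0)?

7

28: root
101: right child of 28 (depth 1)
91: left child of 101 (depth 2)
108: right child of 101 (depth 2)
24: left child of 28 (depth 1)
70: left child of 91 (depth 3)
27: right child of 24 (depth 2)
48: left child of 70 (depth 4)
46: left child of 48 (depth 5)
80: right child of 70 (depth 4)
84: right child of 80 (depth 5)
123: right child of 108 (depth 3)
71: left child of 80 (depth 5)
68: right child of 48 (depth 5)
115: left child of 123 (depth 4)
22: left child of 24 (depth 2)
111: left child of 115 (depth 5)
60: left child of 68 (depth 6)
55: left child of 60 (depth 7)

The deepest node is 55 at depth 7.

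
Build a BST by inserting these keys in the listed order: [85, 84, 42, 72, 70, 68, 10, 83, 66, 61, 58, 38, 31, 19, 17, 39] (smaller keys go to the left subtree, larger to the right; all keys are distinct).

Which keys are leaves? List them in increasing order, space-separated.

17 39 58 83

85: root
84: left child of 85 (depth 1)
42: left child of 84 (depth 2)
72: right child of 42 (depth 3)
70: left child of 72 (depth 4)
68: left child of 70 (depth 5)
10: left child of 42 (depth 3)
83: right child of 72 (depth 4)
66: left child of 68 (depth 6)
61: left child of 66 (depth 7)
58: left child of 61 (depth 8)
38: right child of 10 (depth 4)
31: left child of 38 (depth 5)
19: left child of 31 (depth 6)
17: left child of 19 (depth 7)
39: right child of 38 (depth 5)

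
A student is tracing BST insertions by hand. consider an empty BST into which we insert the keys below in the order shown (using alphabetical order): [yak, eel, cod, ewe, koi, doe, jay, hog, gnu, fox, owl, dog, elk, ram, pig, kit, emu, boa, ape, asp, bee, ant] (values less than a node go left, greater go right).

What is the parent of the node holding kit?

Insert yak: tree is empty, so yak becomes the root.
Insert eel: eel < yak → go left. Place as left child of yak.
Insert cod: cod < yak → go left; cod < eel → go left. Place as left child of eel.
Insert ewe: ewe < yak → go left; ewe > eel → go right. Place as right child of eel.
Insert koi: koi < yak → go left; koi > eel → go right; koi > ewe → go right. Place as right child of ewe.
Insert doe: doe < yak → go left; doe < eel → go left; doe > cod → go right. Place as right child of cod.
Insert jay: jay < yak → go left; jay > eel → go right; jay > ewe → go right; jay < koi → go left. Place as left child of koi.
Insert hog: hog < yak → go left; hog > eel → go right; hog > ewe → go right; hog < koi → go left; hog < jay → go left. Place as left child of jay.
Insert gnu: gnu < yak → go left; gnu > eel → go right; gnu > ewe → go right; gnu < koi → go left; gnu < jay → go left; gnu < hog → go left. Place as left child of hog.
Insert fox: fox < yak → go left; fox > eel → go right; fox > ewe → go right; fox < koi → go left; fox < jay → go left; fox < hog → go left; fox < gnu → go left. Place as left child of gnu.
Insert owl: owl < yak → go left; owl > eel → go right; owl > ewe → go right; owl > koi → go right. Place as right child of koi.
Insert dog: dog < yak → go left; dog < eel → go left; dog > cod → go right; dog > doe → go right. Place as right child of doe.
Insert elk: elk < yak → go left; elk > eel → go right; elk < ewe → go left. Place as left child of ewe.
Insert ram: ram < yak → go left; ram > eel → go right; ram > ewe → go right; ram > koi → go right; ram > owl → go right. Place as right child of owl.
Insert pig: pig < yak → go left; pig > eel → go right; pig > ewe → go right; pig > koi → go right; pig > owl → go right; pig < ram → go left. Place as left child of ram.
Insert kit: kit < yak → go left; kit > eel → go right; kit > ewe → go right; kit < koi → go left; kit > jay → go right. Place as right child of jay.
Insert emu: emu < yak → go left; emu > eel → go right; emu < ewe → go left; emu > elk → go right. Place as right child of elk.
Insert boa: boa < yak → go left; boa < eel → go left; boa < cod → go left. Place as left child of cod.
Insert ape: ape < yak → go left; ape < eel → go left; ape < cod → go left; ape < boa → go left. Place as left child of boa.
Insert asp: asp < yak → go left; asp < eel → go left; asp < cod → go left; asp < boa → go left; asp > ape → go right. Place as right child of ape.
Insert bee: bee < yak → go left; bee < eel → go left; bee < cod → go left; bee < boa → go left; bee > ape → go right; bee > asp → go right. Place as right child of asp.
Insert ant: ant < yak → go left; ant < eel → go left; ant < cod → go left; ant < boa → go left; ant < ape → go left. Place as left child of ape.

jay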